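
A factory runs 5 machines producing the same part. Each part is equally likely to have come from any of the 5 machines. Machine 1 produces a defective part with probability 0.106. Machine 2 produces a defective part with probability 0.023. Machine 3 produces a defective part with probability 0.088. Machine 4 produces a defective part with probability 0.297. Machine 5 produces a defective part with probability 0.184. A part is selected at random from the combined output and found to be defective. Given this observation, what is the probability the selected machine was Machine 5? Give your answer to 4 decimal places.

Tabulate prior·likelihood by source: [1] prior 0.2, lik 0.106, product 0.02120; [2] prior 0.2, lik 0.023, product 0.004600; [3] prior 0.2, lik 0.088, product 0.01760; [4] prior 0.2, lik 0.297, product 0.05940; [5] prior 0.2, lik 0.184, product 0.03680.
Normalizing constant = 0.13960; the posterior for Machine 5 is its product over the sum, 0.03680/0.13960 = 0.2636.

Posterior probability ≈ 0.2636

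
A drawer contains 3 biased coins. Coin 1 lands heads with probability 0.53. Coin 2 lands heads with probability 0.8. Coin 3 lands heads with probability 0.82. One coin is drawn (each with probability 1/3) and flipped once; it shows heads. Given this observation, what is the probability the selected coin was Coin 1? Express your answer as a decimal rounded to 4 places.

Tabulate prior·likelihood by source: [1] prior 0.333333, lik 0.53, product 0.1767; [2] prior 0.333333, lik 0.8, product 0.2667; [3] prior 0.333333, lik 0.82, product 0.2733.
Normalizing constant = 0.71667; the posterior for Coin 1 is its product over the sum, 0.1767/0.71667 = 0.2465.

Posterior probability ≈ 0.2465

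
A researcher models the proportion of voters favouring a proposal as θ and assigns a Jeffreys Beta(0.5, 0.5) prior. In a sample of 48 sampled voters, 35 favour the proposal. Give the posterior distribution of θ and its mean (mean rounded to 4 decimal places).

The binomial likelihood is conjugate to the Beta prior: with 35 successes and 13 failures, the posterior is Beta(0.5+35, 0.5+13) = Beta(35.5, 13.5).
E[θ | data] = 35.5/(35.5+13.5) = 0.7245.

Posterior: Beta(35.5, 13.5); mean ≈ 0.7245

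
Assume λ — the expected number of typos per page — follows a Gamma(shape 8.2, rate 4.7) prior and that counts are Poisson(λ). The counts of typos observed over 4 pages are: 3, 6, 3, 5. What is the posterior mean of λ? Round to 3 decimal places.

Posterior mean ≈ 2.897

The Poisson likelihood adds the total count to the shape and the number of exposure periods to the rate. Here ∑xᵢ = 17 and n = 4, so shape 8.2→25.2 and rate 4.7→8.7.
E[λ | data] = 25.2/8.7 = 2.897.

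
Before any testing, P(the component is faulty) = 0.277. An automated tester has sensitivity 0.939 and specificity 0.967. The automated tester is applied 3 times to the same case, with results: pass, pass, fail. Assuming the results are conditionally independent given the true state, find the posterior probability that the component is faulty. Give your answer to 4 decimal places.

Let H be the event that the component is faulty; start with P(H) = 0.277. P('fail'|H) = 0.939, P('fail'|¬H) = 0.033.
Update on result 1 ('pass'): P(H) ← 0.061·0.2770 / (0.061·0.2770 + 0.967·0.7230) = 0.016897/0.71604 = 0.0236.
Update on result 2 ('pass'): P(H) ← 0.061·0.0236 / (0.061·0.0236 + 0.967·0.9764) = 0.0014395/0.94562 = 0.0015.
Update on result 3 ('fail'): P(H) ← 0.939·0.0015 / (0.939·0.0015 + 0.033·0.9985) = 0.0014294/0.034379 = 0.0416.

Posterior P(H) ≈ 0.0416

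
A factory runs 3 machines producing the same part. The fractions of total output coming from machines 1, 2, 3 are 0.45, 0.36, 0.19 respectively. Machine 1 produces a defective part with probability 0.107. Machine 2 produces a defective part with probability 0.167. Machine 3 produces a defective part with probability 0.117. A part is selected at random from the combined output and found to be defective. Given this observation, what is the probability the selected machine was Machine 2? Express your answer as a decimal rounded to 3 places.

P(defective|M1) = 0.107; P(defective|M2) = 0.167; P(defective|M3) = 0.117.
Prior × likelihood for each source: 0.45·0.107=0.04815, 0.36·0.167=0.06012, 0.19·0.117=0.02223. Summing gives P(defective) = 0.13050.
P(Machine 2 | defective) = 0.06012 / 0.13050 = 0.461.

Posterior probability ≈ 0.461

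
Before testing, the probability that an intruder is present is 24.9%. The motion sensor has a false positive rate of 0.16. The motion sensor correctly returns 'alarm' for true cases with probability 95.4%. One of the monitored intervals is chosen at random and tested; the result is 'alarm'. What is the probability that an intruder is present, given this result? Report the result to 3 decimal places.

Write H for 'an intruder is present'. Prior odds H:¬H = 0.249/0.751 = 0.33156. For the 'alarm' outcome, the likelihood ratio is 0.954/0.16 = 5.9625.
Posterior odds = 0.33156 × 5.9625 = 1.9769, so P(H|E) = 1.9769/(1+1.9769) = 0.664.

P(H | E) ≈ 0.664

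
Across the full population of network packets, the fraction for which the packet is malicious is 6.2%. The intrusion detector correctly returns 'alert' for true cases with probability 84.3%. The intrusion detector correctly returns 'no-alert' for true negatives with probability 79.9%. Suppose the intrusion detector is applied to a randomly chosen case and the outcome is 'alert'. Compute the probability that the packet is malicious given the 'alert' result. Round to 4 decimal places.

P(H | E) ≈ 0.2170

Let H be the event that the packet is malicious. P(H) = 0.062, so P(¬H) = 0.938. With E the 'alert' result, P(E|H) = 0.843 and P(E|¬H) = 0.201.
P(E) = 0.843·0.062 + 0.201·0.938 = 0.052266 + 0.18854 = 0.24080.
By Bayes' theorem, P(H|E) = 0.052266 / 0.24080 = 0.2170.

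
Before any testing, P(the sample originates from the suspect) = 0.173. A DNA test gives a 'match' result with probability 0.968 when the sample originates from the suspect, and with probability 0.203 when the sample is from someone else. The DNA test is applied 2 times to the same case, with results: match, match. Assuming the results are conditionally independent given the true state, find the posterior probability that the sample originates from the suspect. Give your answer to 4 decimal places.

Let H be the event that the sample originates from the suspect; start with P(H) = 0.173. P('match'|H) = 0.968, P('match'|¬H) = 0.203.
Update on result 1 ('match'): P(H) ← 0.968·0.1730 / (0.968·0.1730 + 0.203·0.8270) = 0.16746/0.33535 = 0.4994.
Update on result 2 ('match'): P(H) ← 0.968·0.4994 / (0.968·0.4994 + 0.203·0.5006) = 0.48340/0.58502 = 0.8263.

Posterior P(H) ≈ 0.8263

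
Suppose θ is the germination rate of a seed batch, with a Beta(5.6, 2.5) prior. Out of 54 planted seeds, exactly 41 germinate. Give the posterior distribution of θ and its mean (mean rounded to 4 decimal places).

Observing 41 successes and 13 failures updates Beta(5.6, 2.5) by adding the success and failure counts to the two shape parameters: α = 5.6+41 = 46.6, β = 2.5+13 = 15.5.
Posterior mean = α/(α+β) = 46.6/62.1 = 0.7504.

Posterior: Beta(46.6, 15.5); mean ≈ 0.7504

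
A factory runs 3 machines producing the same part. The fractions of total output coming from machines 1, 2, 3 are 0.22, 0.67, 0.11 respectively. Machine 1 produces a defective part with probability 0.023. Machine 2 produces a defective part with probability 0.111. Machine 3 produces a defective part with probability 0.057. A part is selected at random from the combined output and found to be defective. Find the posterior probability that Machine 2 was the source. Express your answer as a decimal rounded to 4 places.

Posterior probability ≈ 0.8678

P(defective|M1) = 0.023; P(defective|M2) = 0.111; P(defective|M3) = 0.057.
Prior × likelihood for each source: 0.22·0.023=0.005060, 0.67·0.111=0.07437, 0.11·0.057=0.006270. Summing gives P(defective) = 0.085700.
P(Machine 2 | defective) = 0.07437 / 0.085700 = 0.8678.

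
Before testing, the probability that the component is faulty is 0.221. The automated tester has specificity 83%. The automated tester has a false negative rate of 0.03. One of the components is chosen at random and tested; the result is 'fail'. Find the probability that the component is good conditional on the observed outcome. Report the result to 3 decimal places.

P(¬H | E) ≈ 0.382

Let H be the event that the component is faulty. P(H) = 0.221, so P(¬H) = 0.779. With E the 'fail' result, P(E|H) = 0.97 and P(E|¬H) = 0.17.
P(E) = 0.97·0.221 + 0.17·0.779 = 0.21437 + 0.13243 = 0.34680.
By Bayes' theorem, P(H|E) = 0.21437 / 0.34680 = 0.618. Hence P(¬H|E) = 1 − 0.618 = 0.382.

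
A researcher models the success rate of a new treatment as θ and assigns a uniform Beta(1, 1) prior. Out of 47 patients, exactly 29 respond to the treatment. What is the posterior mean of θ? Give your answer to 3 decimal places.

Observing 29 successes and 18 failures updates Beta(1, 1) by adding the success and failure counts to the two shape parameters: α = 1+29 = 30, β = 1+18 = 19.
E[θ | data] = 30/(30+19) = 0.612.

Posterior mean ≈ 0.612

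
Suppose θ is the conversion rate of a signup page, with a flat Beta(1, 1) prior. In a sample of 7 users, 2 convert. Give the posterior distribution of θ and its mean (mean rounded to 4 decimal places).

The binomial likelihood is conjugate to the Beta prior: with 2 successes and 5 failures, the posterior is Beta(1+2, 1+5) = Beta(3, 6).
Posterior mean = α/(α+β) = 3/9 = 0.3333.

Posterior: Beta(3, 6); mean ≈ 0.3333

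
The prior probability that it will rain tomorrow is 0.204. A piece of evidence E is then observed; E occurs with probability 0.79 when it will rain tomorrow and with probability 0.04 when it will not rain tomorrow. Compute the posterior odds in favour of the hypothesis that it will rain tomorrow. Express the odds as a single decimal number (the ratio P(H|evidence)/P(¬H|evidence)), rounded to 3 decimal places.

Prior odds = 0.204/(1−0.204) = 0.25628.
Likelihood ratio for E = 0.79/0.04 = 19.750.
Posterior odds = prior odds × LR = 5.0616.

Posterior odds ≈ 5.062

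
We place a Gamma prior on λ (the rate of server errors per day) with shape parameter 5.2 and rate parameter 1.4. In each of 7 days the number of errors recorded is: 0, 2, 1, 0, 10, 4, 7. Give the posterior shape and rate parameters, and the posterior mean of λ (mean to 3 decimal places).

The Poisson likelihood adds the total count to the shape and the number of exposure periods to the rate. Here ∑xᵢ = 24 and n = 7, so shape 5.2→29.2 and rate 1.4→8.4.
Posterior mean = shape/rate = 29.2/8.4 = 3.476.

Posterior: Gamma(shape=29.2, rate=8.4); mean ≈ 3.476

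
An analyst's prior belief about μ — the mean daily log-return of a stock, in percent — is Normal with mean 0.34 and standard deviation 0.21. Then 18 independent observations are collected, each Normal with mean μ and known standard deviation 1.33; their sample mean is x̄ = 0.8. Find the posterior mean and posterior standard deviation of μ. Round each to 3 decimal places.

Posterior mean ≈ 0.482; posterior SD ≈ 0.174

With known σ, the Normal prior is conjugate. Weight on the data is w = (n/σ²)/(n/σ² + 1/τ₀²) = 10.1758/(10.1758+22.6757) = 0.30975.
Posterior mean = w·x̄ + (1−w)·μ₀ = 0.30975·0.8 + 0.69025·0.34 = 0.482. Posterior variance = 1/(10.1758+22.6757) = 0.0304400, so SD = 0.174.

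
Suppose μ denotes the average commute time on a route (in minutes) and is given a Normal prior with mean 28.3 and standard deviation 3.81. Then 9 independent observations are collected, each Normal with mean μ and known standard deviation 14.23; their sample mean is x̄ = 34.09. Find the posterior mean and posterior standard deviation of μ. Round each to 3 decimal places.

Prior precision 1/τ₀² = 1/3.81² = 0.0688890; data precision n/σ² = 9/14.23² = 0.0444460.
Posterior precision = 0.0688890 + 0.0444460 = 0.113335, giving posterior SD = 1/√0.113335 = 2.970.
Posterior mean = (0.0688890·28.3 + 0.0444460·34.09) / 0.113335 = 30.571.

Posterior mean ≈ 30.571; posterior SD ≈ 2.970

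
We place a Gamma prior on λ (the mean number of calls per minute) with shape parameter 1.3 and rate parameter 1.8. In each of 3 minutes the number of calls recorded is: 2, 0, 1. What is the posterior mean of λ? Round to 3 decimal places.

Posterior mean ≈ 0.896

The Poisson likelihood adds the total count to the shape and the number of exposure periods to the rate. Here ∑xᵢ = 3 and n = 3, so shape 1.3→4.3 and rate 1.8→4.8.
E[λ | data] = 4.3/4.8 = 0.896.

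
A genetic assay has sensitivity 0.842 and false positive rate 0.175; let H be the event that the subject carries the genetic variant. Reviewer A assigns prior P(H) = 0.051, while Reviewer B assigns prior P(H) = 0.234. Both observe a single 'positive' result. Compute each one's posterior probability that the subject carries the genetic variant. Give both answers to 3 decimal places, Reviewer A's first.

Reviewer A: 0.205; Reviewer B: 0.595

P('+'|H) = 0.842, P('+'|¬H) = 0.175.
Reviewer A: numerator 0.842·0.051 = 0.042942; evidence = 0.042942+0.175·0.949 = 0.20902; posterior = 0.205.
Reviewer B: numerator 0.842·0.234 = 0.19703; evidence = 0.19703+0.175·0.766 = 0.33108; posterior = 0.595.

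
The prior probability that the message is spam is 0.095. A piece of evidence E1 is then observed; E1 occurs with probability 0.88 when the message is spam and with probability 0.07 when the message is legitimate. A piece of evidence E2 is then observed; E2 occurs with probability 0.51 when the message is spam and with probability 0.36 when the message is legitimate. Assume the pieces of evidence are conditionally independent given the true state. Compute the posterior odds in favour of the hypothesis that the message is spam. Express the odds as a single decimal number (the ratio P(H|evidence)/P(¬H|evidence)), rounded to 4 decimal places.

Prior odds = 0.095/(1−0.095) = 0.10497. In log-odds, ln(0.10497) = -2.2541.
Add log likelihood ratios: ln(12.571) + ln(1.4167) = 2.8797.
Posterior log-odds = 0.62568, so posterior odds = exp(0.62568) = 1.8695.

Posterior odds ≈ 1.8695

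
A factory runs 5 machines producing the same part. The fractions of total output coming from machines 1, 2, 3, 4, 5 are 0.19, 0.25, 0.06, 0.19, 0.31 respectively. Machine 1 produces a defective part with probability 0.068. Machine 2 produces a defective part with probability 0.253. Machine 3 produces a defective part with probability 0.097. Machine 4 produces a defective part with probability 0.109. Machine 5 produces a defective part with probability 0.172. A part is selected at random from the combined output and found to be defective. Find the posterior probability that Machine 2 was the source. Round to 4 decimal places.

P(defective|M1) = 0.068; P(defective|M2) = 0.253; P(defective|M3) = 0.097; P(defective|M4) = 0.109; P(defective|M5) = 0.172.
Prior × likelihood for each source: 0.19·0.068=0.01292, 0.25·0.253=0.06325, 0.06·0.097=0.005820, 0.19·0.109=0.02071, 0.31·0.172=0.05332. Summing gives P(defective) = 0.15602.
P(Machine 2 | defective) = 0.06325 / 0.15602 = 0.4054.

Posterior probability ≈ 0.4054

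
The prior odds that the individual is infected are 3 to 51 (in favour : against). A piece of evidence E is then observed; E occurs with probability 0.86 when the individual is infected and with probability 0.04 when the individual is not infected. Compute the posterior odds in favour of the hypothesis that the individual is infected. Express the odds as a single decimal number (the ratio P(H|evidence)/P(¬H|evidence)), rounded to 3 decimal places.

Posterior odds ≈ 1.265

Prior odds = 3/51 = 0.058824. In log-odds, ln(0.058824) = -2.8332.
Add log likelihood ratio: ln(21.500) = 3.0681.
Posterior log-odds = 0.23484, so posterior odds = exp(0.23484) = 1.2647.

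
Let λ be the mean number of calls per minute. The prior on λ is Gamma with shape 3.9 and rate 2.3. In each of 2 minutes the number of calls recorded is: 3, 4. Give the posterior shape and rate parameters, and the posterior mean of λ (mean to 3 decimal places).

Total count ∑xᵢ = 7 over n = 2 minutes.
Gamma is conjugate to the Poisson likelihood: posterior is Gamma(shape = 3.9+7 = 10.9, rate = 2.3+2 = 4.3).
E[λ | data] = 10.9/4.3 = 2.535.

Posterior: Gamma(shape=10.9, rate=4.3); mean ≈ 2.535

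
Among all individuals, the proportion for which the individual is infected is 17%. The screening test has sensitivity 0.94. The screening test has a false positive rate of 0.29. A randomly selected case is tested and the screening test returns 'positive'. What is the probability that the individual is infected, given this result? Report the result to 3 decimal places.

P(H | E) ≈ 0.399

Write H for 'the individual is infected'. Prior odds H:¬H = 0.17/0.83 = 0.20482. For the 'positive' outcome, the likelihood ratio is 0.94/0.29 = 3.2414.
Posterior odds = 0.20482 × 3.2414 = 0.66390, so P(H|E) = 0.66390/(1+0.66390) = 0.399.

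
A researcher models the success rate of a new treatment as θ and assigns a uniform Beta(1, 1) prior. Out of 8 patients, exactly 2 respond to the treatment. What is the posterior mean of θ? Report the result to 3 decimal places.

Observing 2 successes and 6 failures updates Beta(1, 1) by adding the success and failure counts to the two shape parameters: α = 1+2 = 3, β = 1+6 = 7.
Posterior mean = α/(α+β) = 3/10 = 0.300.

Posterior mean ≈ 0.300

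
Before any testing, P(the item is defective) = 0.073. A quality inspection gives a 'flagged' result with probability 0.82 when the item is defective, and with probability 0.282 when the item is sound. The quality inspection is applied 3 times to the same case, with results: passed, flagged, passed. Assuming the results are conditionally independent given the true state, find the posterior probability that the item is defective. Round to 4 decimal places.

Posterior P(H) ≈ 0.0142

With H the event that the item is defective, the joint likelihood of the observed sequence is P(data|H) = 0.18·0.82·0.18 = 0.026568 and P(data|¬H) = 0.718·0.282·0.718 = 0.14538.
Bayes: P(H|data) = 0.073·0.026568 / (0.073·0.026568 + 0.927·0.14538) = 0.0019395/0.13670 = 0.0142.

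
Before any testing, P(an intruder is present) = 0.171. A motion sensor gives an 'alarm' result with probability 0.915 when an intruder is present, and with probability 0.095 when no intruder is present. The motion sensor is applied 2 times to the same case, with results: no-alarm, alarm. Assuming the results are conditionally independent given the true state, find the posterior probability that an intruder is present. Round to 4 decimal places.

Posterior P(H) ≈ 0.1573

With H the event that an intruder is present, the joint likelihood of the observed sequence is P(data|H) = 0.085·0.915 = 0.077775 and P(data|¬H) = 0.905·0.095 = 0.085975.
Bayes: P(H|data) = 0.171·0.077775 / (0.171·0.077775 + 0.829·0.085975) = 0.013300/0.084573 = 0.1573.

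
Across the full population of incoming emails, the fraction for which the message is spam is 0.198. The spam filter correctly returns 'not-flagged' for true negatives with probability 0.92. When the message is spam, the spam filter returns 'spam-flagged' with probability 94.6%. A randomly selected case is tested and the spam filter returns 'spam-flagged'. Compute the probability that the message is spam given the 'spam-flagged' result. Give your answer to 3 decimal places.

P(H | E) ≈ 0.745

Write H for 'the message is spam'. Prior odds H:¬H = 0.198/0.802 = 0.24688. For the 'spam-flagged' outcome, the likelihood ratio is 0.946/0.08 = 11.825.
Posterior odds = 0.24688 × 11.825 = 2.9194, so P(H|E) = 2.9194/(1+2.9194) = 0.745.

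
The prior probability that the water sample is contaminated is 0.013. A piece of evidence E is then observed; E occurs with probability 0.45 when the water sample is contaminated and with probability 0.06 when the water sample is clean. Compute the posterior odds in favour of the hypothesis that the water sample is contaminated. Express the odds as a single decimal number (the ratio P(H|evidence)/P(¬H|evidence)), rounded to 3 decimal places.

Posterior odds ≈ 0.099

Prior odds = 0.013/(1−0.013) = 0.013171. In log-odds, ln(0.013171) = -4.3297.
Add log likelihood ratio: ln(7.5000) = 2.0149.
Posterior log-odds = -2.3148, so posterior odds = exp(-2.3148) = 0.098784.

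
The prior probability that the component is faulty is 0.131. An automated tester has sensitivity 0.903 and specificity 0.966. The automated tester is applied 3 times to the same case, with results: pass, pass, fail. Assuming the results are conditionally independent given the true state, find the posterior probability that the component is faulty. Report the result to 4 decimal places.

Let H be the event that the component is faulty; start with P(H) = 0.131. P('fail'|H) = 0.903, P('fail'|¬H) = 0.034.
Update on result 1 ('pass'): P(H) ← 0.097·0.1310 / (0.097·0.1310 + 0.966·0.8690) = 0.012707/0.85216 = 0.0149.
Update on result 2 ('pass'): P(H) ← 0.097·0.0149 / (0.097·0.0149 + 0.966·0.9851) = 0.0014464/0.95304 = 0.0015.
Update on result 3 ('fail'): P(H) ← 0.903·0.0015 / (0.903·0.0015 + 0.034·0.9985) = 0.0013705/0.035319 = 0.0388.

Posterior P(H) ≈ 0.0388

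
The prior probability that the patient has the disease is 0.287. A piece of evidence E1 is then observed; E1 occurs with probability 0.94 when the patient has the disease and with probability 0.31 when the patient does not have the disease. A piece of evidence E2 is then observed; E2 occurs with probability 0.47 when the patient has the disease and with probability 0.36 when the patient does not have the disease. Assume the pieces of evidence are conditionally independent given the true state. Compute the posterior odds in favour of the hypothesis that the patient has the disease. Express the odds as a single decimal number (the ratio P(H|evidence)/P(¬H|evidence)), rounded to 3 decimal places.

Prior odds = 0.287/(1−0.287) = 0.40252. In log-odds, ln(0.40252) = -0.91000.
Add log likelihood ratios: ln(3.0323) + ln(1.3056) = 1.3759.
Posterior log-odds = 0.46594, so posterior odds = exp(0.46594) = 1.5935.

Posterior odds ≈ 1.594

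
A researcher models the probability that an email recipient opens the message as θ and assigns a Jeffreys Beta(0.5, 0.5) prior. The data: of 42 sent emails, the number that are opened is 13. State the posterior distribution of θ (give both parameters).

Observing 13 successes and 29 failures updates Beta(0.5, 0.5) by adding the success and failure counts to the two shape parameters: α = 0.5+13 = 13.5, β = 0.5+29 = 29.5.

Posterior: Beta(13.5, 29.5)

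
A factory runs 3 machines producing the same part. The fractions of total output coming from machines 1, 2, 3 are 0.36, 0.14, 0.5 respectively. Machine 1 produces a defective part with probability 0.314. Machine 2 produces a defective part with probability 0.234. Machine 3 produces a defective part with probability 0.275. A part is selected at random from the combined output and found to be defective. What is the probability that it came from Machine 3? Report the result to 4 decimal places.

Posterior probability ≈ 0.4854

P(defective|M1) = 0.314; P(defective|M2) = 0.234; P(defective|M3) = 0.275.
Prior × likelihood for each source: 0.36·0.314=0.1130, 0.14·0.234=0.03276, 0.5·0.275=0.1375. Summing gives P(defective) = 0.28330.
P(Machine 3 | defective) = 0.1375 / 0.28330 = 0.4854.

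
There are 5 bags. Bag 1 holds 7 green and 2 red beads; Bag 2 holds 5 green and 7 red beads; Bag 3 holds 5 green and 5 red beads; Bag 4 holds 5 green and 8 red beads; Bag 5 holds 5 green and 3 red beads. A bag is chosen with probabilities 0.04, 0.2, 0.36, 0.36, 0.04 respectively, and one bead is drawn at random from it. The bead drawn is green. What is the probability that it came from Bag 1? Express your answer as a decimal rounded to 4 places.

P(green|Bag 1) = 0.7778; P(green|Bag 2) = 0.4167; P(green|Bag 3) = 0.5; P(green|Bag 4) = 0.3846; P(green|Bag 5) = 0.625.
Prior × likelihood for each source: 0.04·0.7778=0.03111, 0.2·0.4167=0.08333, 0.36·0.5=0.1800, 0.36·0.3846=0.1385, 0.04·0.625=0.02500. Summing gives P(green) = 0.45791.
P(Bag 1 | green) = 0.03111 / 0.45791 = 0.0679.

Posterior probability ≈ 0.0679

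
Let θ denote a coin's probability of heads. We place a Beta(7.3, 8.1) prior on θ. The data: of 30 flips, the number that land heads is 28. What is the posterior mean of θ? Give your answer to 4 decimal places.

Observing 28 successes and 2 failures updates Beta(7.3, 8.1) by adding the success and failure counts to the two shape parameters: α = 7.3+28 = 35.3, β = 8.1+2 = 10.1.
E[θ | data] = 35.3/(35.3+10.1) = 0.7775.

Posterior mean ≈ 0.7775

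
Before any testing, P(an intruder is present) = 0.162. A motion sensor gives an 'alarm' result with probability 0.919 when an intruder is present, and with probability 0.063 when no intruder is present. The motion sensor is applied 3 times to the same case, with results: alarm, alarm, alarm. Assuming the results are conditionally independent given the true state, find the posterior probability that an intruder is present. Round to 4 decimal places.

With H the event that an intruder is present, the joint likelihood of the observed sequence is P(data|H) = 0.919·0.919·0.919 = 0.77615 and P(data|¬H) = 0.063·0.063·0.063 = 0.00025005.
Bayes: P(H|data) = 0.162·0.77615 / (0.162·0.77615 + 0.838·0.00025005) = 0.12574/0.12595 = 0.9983.

Posterior P(H) ≈ 0.9983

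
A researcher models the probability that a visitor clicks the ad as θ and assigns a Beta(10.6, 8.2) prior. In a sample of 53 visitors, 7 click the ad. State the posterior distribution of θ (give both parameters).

The binomial likelihood is conjugate to the Beta prior: with 7 successes and 46 failures, the posterior is Beta(10.6+7, 8.2+46) = Beta(17.6, 54.2).

Posterior: Beta(17.6, 54.2)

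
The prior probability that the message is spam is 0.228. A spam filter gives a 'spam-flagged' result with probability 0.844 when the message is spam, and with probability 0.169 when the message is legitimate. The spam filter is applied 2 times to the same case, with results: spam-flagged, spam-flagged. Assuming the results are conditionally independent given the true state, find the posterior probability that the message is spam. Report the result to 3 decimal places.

With H the event that the message is spam, the joint likelihood of the observed sequence is P(data|H) = 0.844·0.844 = 0.71234 and P(data|¬H) = 0.169·0.169 = 0.028561.
Bayes: P(H|data) = 0.228·0.71234 / (0.228·0.71234 + 0.772·0.028561) = 0.16241/0.18446 = 0.8805.

Posterior P(H) ≈ 0.880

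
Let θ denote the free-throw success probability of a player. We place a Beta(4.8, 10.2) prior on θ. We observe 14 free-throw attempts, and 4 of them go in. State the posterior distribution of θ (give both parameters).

Posterior: Beta(8.8, 20.2)

Observing 4 successes and 10 failures updates Beta(4.8, 10.2) by adding the success and failure counts to the two shape parameters: α = 4.8+4 = 8.8, β = 10.2+10 = 20.2.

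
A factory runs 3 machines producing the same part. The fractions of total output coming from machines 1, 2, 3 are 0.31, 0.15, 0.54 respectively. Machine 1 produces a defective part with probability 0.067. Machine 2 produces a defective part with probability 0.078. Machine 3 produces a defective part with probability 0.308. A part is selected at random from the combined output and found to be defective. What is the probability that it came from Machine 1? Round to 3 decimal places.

Tabulate prior·likelihood by source: [1] prior 0.31, lik 0.067, product 0.02077; [2] prior 0.15, lik 0.078, product 0.01170; [3] prior 0.54, lik 0.308, product 0.1663.
Normalizing constant = 0.19879; the posterior for Machine 1 is its product over the sum, 0.02077/0.19879 = 0.104.

Posterior probability ≈ 0.104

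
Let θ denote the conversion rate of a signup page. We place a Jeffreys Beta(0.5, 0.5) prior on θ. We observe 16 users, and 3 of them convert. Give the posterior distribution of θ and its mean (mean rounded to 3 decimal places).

Posterior: Beta(3.5, 13.5); mean ≈ 0.206

The binomial likelihood is conjugate to the Beta prior: with 3 successes and 13 failures, the posterior is Beta(0.5+3, 0.5+13) = Beta(3.5, 13.5).
Posterior mean = α/(α+β) = 3.5/17 = 0.206.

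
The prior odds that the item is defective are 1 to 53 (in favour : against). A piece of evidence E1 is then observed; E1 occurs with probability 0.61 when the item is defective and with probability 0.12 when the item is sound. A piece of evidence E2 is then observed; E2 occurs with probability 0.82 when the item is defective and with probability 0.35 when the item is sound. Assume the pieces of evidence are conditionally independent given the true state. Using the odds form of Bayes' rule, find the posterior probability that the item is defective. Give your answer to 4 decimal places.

Prior odds = 1/53 = 0.018868. In log-odds, ln(0.018868) = -3.9703.
Add log likelihood ratios: ln(5.0833) + ln(2.3429) = 2.4773.
Posterior log-odds = -1.4930, so posterior odds = exp(-1.4930) = 0.22471. Converting, P(H|E) = 0.22471/1.2247 = 0.1835.

Posterior probability ≈ 0.1835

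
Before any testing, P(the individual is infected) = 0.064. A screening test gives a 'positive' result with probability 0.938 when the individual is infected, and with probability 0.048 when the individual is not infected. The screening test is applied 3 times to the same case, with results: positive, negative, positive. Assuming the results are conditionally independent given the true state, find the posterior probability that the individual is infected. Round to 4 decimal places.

Posterior P(H) ≈ 0.6297

With H the event that the individual is infected, the joint likelihood of the observed sequence is P(data|H) = 0.938·0.062·0.938 = 0.054550 and P(data|¬H) = 0.048·0.952·0.048 = 0.0021934.
Bayes: P(H|data) = 0.064·0.054550 / (0.064·0.054550 + 0.936·0.0021934) = 0.0034912/0.0055443 = 0.6297.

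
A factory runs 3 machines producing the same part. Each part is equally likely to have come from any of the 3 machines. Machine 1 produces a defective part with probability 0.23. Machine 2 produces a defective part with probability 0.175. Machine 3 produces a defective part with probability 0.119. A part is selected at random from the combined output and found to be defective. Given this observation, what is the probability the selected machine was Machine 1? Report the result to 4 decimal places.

P(defective|M1) = 0.23; P(defective|M2) = 0.175; P(defective|M3) = 0.119.
Prior × likelihood for each source: 0.333333·0.23=0.07667, 0.333333·0.175=0.05833, 0.333333·0.119=0.03967. Summing gives P(defective) = 0.17467.
P(Machine 1 | defective) = 0.07667 / 0.17467 = 0.4389.

Posterior probability ≈ 0.4389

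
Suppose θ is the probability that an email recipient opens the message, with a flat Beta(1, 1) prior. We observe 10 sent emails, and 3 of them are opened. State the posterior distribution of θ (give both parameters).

Observing 3 successes and 7 failures updates Beta(1, 1) by adding the success and failure counts to the two shape parameters: α = 1+3 = 4, β = 1+7 = 8.

Posterior: Beta(4, 8)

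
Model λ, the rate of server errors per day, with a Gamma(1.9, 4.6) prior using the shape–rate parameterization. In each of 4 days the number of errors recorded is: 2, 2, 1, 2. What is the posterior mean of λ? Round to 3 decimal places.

Total count ∑xᵢ = 7 over n = 4 days.
Gamma is conjugate to the Poisson likelihood: posterior is Gamma(shape = 1.9+7 = 8.9, rate = 4.6+4 = 8.6).
Posterior mean = shape/rate = 8.9/8.6 = 1.035.

Posterior mean ≈ 1.035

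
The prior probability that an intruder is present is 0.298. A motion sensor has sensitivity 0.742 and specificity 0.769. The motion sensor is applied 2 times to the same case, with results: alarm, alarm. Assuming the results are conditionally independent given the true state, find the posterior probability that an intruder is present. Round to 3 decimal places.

Posterior P(H) ≈ 0.814

Let H be the event that an intruder is present; start with P(H) = 0.298. P('alarm'|H) = 0.742, P('alarm'|¬H) = 0.231.
Update on result 1 ('alarm'): P(H) ← 0.742·0.2980 / (0.742·0.2980 + 0.231·0.7020) = 0.22112/0.38328 = 0.5769.
Update on result 2 ('alarm'): P(H) ← 0.742·0.5769 / (0.742·0.5769 + 0.231·0.4231) = 0.42807/0.52580 = 0.8141.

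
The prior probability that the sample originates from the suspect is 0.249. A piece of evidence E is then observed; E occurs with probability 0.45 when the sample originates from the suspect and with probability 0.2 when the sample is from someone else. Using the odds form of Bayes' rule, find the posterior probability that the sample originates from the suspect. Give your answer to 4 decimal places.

Posterior probability ≈ 0.4273

Prior odds = 0.249/(1−0.249) = 0.33156.
Likelihood ratio for E = 0.45/0.2 = 2.2500.
Posterior odds = prior odds × LR = 0.74601.
Posterior probability = odds/(1+odds) = 0.74601/1.7460 = 0.4273.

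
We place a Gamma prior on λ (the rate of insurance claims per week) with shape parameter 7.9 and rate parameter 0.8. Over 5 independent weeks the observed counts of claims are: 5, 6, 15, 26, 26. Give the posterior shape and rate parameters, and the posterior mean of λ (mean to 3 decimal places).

Posterior: Gamma(shape=85.9, rate=5.8); mean ≈ 14.810

Total count ∑xᵢ = 78 over n = 5 weeks.
Gamma is conjugate to the Poisson likelihood: posterior is Gamma(shape = 7.9+78 = 85.9, rate = 0.8+5 = 5.8).
Posterior mean = shape/rate = 85.9/5.8 = 14.810.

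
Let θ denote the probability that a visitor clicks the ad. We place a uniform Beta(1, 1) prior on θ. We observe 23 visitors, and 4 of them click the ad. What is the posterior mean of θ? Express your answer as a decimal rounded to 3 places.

Posterior mean ≈ 0.200

The binomial likelihood is conjugate to the Beta prior: with 4 successes and 19 failures, the posterior is Beta(1+4, 1+19) = Beta(5, 20).
Posterior mean = α/(α+β) = 5/25 = 0.200.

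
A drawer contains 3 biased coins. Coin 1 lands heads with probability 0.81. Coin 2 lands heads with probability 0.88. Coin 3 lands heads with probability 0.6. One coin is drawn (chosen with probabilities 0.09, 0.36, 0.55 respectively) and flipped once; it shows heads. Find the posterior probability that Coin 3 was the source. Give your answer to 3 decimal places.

Tabulate prior·likelihood by source: [1] prior 0.09, lik 0.81, product 0.07290; [2] prior 0.36, lik 0.88, product 0.3168; [3] prior 0.55, lik 0.6, product 0.3300.
Normalizing constant = 0.71970; the posterior for Coin 3 is its product over the sum, 0.3300/0.71970 = 0.459.

Posterior probability ≈ 0.459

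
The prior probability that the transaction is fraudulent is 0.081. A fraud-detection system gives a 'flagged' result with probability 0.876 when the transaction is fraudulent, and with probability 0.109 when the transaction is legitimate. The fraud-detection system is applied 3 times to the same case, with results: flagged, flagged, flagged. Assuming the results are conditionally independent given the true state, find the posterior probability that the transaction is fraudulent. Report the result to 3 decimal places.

Posterior P(H) ≈ 0.979

Let H be the event that the transaction is fraudulent; start with P(H) = 0.081. P('flagged'|H) = 0.876, P('flagged'|¬H) = 0.109.
Update on result 1 ('flagged'): P(H) ← 0.876·0.0810 / (0.876·0.0810 + 0.109·0.9190) = 0.070956/0.17113 = 0.4146.
Update on result 2 ('flagged'): P(H) ← 0.876·0.4146 / (0.876·0.4146 + 0.109·0.5854) = 0.36322/0.42703 = 0.8506.
Update on result 3 ('flagged'): P(H) ← 0.876·0.8506 / (0.876·0.8506 + 0.109·0.1494) = 0.74511/0.76140 = 0.9786.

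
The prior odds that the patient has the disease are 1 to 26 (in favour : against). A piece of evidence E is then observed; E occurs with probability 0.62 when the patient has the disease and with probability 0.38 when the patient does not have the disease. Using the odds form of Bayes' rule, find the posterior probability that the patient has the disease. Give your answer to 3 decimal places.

Prior odds = 1/26 = 0.038462.
Likelihood ratio for E = 0.62/0.38 = 1.6316.
Posterior odds = prior odds × LR = 0.062753.
Posterior probability = odds/(1+odds) = 0.062753/1.0628 = 0.059.

Posterior probability ≈ 0.059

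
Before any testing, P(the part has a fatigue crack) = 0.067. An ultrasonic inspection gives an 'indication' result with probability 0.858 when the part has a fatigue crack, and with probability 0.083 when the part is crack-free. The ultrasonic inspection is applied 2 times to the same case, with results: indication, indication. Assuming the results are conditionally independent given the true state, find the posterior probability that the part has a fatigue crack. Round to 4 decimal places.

Let H be the event that the part has a fatigue crack; start with P(H) = 0.067. P('indication'|H) = 0.858, P('indication'|¬H) = 0.083.
Update on result 1 ('indication'): P(H) ← 0.858·0.0670 / (0.858·0.0670 + 0.083·0.9330) = 0.057486/0.13493 = 0.4261.
Update on result 2 ('indication'): P(H) ← 0.858·0.4261 / (0.858·0.4261 + 0.083·0.5739) = 0.36556/0.41320 = 0.8847.

Posterior P(H) ≈ 0.8847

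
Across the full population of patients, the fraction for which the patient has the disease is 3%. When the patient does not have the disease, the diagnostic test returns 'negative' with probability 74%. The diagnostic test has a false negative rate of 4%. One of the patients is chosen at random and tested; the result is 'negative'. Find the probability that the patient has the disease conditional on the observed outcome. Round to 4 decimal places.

P(H | E) ≈ 0.0017

Write H for 'the patient has the disease'. Prior odds H:¬H = 0.03/0.97 = 0.030928. For the 'negative' outcome, the likelihood ratio is 0.04/0.74 = 0.054054.
Posterior odds = 0.030928 × 0.054054 = 0.0016718, so P(H|E) = 0.0016718/(1+0.0016718) = 0.0017.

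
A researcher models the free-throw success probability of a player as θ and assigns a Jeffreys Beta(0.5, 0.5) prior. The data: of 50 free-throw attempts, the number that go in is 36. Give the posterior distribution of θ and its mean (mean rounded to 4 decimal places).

Posterior: Beta(36.5, 14.5); mean ≈ 0.7157

The binomial likelihood is conjugate to the Beta prior: with 36 successes and 14 failures, the posterior is Beta(0.5+36, 0.5+14) = Beta(36.5, 14.5).
Posterior mean = α/(α+β) = 36.5/51 = 0.7157.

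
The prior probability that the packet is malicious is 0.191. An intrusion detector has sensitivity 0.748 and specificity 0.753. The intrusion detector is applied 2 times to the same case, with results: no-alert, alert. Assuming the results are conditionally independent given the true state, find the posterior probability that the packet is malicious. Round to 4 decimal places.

Posterior P(H) ≈ 0.1931

With H the event that the packet is malicious, the joint likelihood of the observed sequence is P(data|H) = 0.252·0.748 = 0.18850 and P(data|¬H) = 0.753·0.247 = 0.18599.
Bayes: P(H|data) = 0.191·0.18850 / (0.191·0.18850 + 0.809·0.18599) = 0.036003/0.18647 = 0.1931.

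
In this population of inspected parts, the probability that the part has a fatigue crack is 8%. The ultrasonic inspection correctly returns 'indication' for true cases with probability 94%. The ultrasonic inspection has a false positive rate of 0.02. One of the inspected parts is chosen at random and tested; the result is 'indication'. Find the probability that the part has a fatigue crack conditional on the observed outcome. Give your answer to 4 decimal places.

Write H for 'the part has a fatigue crack'. Prior odds H:¬H = 0.08/0.92 = 0.086957. For the 'indication' outcome, the likelihood ratio is 0.94/0.02 = 47.000.
Posterior odds = 0.086957 × 47.000 = 4.0870, so P(H|E) = 4.0870/(1+4.0870) = 0.8034.

P(H | E) ≈ 0.8034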